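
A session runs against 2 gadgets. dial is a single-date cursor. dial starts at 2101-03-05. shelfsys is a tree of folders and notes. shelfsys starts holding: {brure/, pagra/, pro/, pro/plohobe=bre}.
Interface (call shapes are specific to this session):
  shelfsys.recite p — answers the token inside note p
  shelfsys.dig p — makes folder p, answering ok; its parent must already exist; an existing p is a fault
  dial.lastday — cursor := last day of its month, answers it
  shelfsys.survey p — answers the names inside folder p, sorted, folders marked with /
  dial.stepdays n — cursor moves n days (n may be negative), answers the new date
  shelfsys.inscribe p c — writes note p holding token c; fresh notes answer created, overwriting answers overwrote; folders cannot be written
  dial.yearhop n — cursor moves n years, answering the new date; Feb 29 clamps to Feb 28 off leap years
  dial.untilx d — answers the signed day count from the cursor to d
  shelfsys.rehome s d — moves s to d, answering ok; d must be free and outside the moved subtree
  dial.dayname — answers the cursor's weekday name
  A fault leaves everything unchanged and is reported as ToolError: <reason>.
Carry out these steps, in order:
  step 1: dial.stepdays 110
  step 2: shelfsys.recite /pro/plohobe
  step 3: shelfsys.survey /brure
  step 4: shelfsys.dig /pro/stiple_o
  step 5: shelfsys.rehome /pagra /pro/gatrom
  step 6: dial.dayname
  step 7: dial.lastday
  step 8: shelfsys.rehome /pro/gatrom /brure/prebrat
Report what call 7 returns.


Answer: 2101-06-30

Derivation:
;; stepdays(n→110) : 2101-06-23
;; recite(p→/pro/plohobe) : bre
;; survey(p→/brure) : []
;; dig(p→/pro/stiple_o) : ok
;; rehome(s→/pagra, d→/pro/gatrom) : ok
;; dayname() : Thursday
;; lastday() : 2101-06-30
;; rehome(s→/pro/gatrom, d→/brure/prebrat) : ok


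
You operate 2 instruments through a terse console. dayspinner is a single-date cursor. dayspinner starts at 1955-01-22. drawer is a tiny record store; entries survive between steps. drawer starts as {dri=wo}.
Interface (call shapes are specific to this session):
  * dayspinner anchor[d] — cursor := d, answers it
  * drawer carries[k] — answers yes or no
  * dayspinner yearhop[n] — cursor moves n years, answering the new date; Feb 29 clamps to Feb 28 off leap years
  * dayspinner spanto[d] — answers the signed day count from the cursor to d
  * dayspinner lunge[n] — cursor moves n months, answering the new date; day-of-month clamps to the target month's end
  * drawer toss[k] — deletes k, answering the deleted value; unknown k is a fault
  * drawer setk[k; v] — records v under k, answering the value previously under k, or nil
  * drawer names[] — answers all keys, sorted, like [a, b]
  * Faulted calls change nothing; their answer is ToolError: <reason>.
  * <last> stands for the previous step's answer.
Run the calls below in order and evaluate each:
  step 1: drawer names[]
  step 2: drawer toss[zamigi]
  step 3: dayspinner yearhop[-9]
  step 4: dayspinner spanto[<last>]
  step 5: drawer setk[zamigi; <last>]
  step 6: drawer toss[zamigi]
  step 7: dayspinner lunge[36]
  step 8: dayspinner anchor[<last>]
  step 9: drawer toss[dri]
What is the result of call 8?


% drawer names
  [dri]
% drawer toss k→zamigi
  ToolError: no such key zamigi
% dayspinner yearhop n→-9
  1946-01-22
% dayspinner spanto d→<last>
  0
% drawer setk k→zamigi v→<last>
  nil
% drawer toss k→zamigi
  0
% dayspinner lunge n→36
  1949-01-22
% dayspinner anchor d→<last>
  1949-01-22
% drawer toss k→dri
  wo

Answer: 1949-01-22


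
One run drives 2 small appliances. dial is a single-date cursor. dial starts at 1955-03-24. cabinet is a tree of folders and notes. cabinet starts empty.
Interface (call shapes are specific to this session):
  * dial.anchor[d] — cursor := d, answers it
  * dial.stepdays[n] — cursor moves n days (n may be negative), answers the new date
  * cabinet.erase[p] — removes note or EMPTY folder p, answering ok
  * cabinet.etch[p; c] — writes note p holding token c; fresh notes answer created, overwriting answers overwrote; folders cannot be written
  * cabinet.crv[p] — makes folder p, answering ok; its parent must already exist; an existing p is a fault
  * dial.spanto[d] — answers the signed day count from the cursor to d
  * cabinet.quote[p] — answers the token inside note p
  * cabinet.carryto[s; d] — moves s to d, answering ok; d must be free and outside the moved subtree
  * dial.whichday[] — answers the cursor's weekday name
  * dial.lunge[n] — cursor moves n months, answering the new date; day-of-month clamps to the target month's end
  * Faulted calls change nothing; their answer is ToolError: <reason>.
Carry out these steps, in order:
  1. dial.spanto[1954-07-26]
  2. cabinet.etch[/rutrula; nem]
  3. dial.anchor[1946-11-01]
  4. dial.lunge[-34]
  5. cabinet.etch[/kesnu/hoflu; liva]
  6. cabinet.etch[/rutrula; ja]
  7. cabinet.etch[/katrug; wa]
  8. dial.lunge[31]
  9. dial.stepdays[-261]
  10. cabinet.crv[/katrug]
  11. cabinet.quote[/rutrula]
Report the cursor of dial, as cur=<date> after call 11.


> spanto d='1954-07-26'
= -241
> etch p='/rutrula' c='nem'
= created
> anchor d='1946-11-01'
= 1946-11-01
> lunge n='-34'
= 1944-01-01
> etch p='/kesnu/hoflu' c='liva'
= ToolError: no parent
> etch p='/rutrula' c='ja'
= overwrote
> etch p='/katrug' c='wa'
= created
> lunge n='31'
= 1946-08-01
> stepdays n='-261'
= 1945-11-13
> crv p='/katrug'
= ToolError: exists
> quote p='/rutrula'
= ja

Answer: cur=1945-11-13


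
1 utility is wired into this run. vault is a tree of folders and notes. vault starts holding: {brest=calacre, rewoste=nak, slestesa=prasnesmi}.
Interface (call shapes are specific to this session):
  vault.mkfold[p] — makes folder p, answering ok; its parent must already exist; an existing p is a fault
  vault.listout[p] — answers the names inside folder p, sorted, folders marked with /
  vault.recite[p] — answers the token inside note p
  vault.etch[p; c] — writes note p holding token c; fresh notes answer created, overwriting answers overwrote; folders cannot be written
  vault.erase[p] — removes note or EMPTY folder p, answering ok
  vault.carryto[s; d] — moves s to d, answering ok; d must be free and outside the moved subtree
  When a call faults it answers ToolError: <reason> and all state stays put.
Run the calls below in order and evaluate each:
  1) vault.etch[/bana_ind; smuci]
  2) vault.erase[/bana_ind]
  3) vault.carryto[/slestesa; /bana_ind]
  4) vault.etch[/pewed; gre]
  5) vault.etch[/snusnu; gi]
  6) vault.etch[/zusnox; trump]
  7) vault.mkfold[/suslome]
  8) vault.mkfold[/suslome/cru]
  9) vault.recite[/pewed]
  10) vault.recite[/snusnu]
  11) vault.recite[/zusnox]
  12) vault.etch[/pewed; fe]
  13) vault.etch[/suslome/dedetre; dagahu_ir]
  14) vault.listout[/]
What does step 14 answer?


-> vault.etch(p→/bana_ind, c→smuci)
<- created
-> vault.erase(p→/bana_ind)
<- ok
-> vault.carryto(s→/slestesa, d→/bana_ind)
<- ok
-> vault.etch(p→/pewed, c→gre)
<- created
-> vault.etch(p→/snusnu, c→gi)
<- created
-> vault.etch(p→/zusnox, c→trump)
<- created
-> vault.mkfold(p→/suslome)
<- ok
-> vault.mkfold(p→/suslome/cru)
<- ok
-> vault.recite(p→/pewed)
<- gre
-> vault.recite(p→/snusnu)
<- gi
-> vault.recite(p→/zusnox)
<- trump
-> vault.etch(p→/pewed, c→fe)
<- overwrote
-> vault.etch(p→/suslome/dedetre, c→dagahu_ir)
<- created
-> vault.listout(p→/)
<- [bana_ind, brest, pewed, rewoste, snusnu, suslome/, zusnox]

Answer: [bana_ind, brest, pewed, rewoste, snusnu, suslome/, zusnox]


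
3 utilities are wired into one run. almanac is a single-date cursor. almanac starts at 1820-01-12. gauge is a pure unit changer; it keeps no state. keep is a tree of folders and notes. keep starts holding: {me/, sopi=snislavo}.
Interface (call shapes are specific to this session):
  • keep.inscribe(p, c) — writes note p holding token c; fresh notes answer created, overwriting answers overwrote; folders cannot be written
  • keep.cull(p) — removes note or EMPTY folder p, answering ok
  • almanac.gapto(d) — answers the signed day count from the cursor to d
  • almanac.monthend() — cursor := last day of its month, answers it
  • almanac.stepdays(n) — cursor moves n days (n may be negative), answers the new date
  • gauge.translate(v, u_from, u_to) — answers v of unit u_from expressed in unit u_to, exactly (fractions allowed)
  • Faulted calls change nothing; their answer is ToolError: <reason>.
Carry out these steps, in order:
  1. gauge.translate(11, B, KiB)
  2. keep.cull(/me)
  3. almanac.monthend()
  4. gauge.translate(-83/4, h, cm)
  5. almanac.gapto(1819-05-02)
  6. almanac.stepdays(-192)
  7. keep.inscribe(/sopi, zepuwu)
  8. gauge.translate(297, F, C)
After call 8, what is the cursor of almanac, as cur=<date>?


Answer: cur=1819-07-23

Derivation:
Calling translate on v→11, u_from→B, u_to→KiB, giving 11/1024.
Next I call cull on p→/me: ok.
Now I run monthend, — result: 1820-01-31.
I run translate on v→-83/4, u_from→h, u_to→cm, giving ToolError: incompatible units.
Calling gapto on d→1819-05-02, giving -274.
Next I call stepdays on n→-192, and get 1819-07-23.
I run inscribe on p→/sopi, c→zepuwu, yielding overwrote.
I call translate on v→297, u_from→F, u_to→C, and see 1325/9.


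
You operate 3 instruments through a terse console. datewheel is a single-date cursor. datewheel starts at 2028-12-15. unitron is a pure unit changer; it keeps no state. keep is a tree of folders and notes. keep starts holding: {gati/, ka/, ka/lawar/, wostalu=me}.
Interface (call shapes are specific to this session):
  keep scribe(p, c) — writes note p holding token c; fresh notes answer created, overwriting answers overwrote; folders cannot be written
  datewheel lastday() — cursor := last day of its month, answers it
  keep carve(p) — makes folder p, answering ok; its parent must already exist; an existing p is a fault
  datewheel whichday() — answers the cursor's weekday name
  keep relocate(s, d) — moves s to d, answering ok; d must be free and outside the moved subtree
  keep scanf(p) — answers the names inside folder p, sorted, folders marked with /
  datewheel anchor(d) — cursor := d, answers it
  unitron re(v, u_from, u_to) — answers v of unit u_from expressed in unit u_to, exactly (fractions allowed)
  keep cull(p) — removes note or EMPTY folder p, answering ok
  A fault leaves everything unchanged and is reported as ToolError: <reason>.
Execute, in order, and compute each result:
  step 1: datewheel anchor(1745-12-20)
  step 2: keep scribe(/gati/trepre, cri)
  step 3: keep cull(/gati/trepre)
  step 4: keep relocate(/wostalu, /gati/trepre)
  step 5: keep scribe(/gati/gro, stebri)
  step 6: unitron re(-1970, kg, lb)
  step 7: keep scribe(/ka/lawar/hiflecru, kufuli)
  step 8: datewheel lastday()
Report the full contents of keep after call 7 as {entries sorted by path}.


Answer: {gati/, gati/gro=stebri, gati/trepre=me, ka/, ka/lawar/, ka/lawar/hiflecru=kufuli}

Derivation:
> datewheel anchor d: 1745-12-20
= 1745-12-20
> keep scribe p: /gati/trepre c: cri
= created
> keep cull p: /gati/trepre
= ok
> keep relocate s: /wostalu d: /gati/trepre
= ok
> keep scribe p: /gati/gro c: stebri
= created
> unitron re v: -1970 u_from: kg u_to: lb
= -197000000000/45359237
> keep scribe p: /ka/lawar/hiflecru c: kufuli
= created
> datewheel lastday
= 1745-12-31


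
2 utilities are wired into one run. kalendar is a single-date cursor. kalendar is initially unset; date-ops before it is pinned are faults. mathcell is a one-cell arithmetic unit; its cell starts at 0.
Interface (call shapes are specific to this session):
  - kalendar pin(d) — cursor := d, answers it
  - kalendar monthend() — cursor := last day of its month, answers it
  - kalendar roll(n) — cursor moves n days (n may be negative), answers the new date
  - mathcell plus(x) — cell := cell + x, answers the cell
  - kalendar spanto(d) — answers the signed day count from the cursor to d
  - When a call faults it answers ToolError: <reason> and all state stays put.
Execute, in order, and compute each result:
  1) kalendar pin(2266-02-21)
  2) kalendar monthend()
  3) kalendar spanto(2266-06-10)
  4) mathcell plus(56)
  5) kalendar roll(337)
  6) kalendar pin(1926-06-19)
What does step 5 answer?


Answer: 2267-01-31

Derivation:
Step: kalendar pin[d='2266-02-21']
Result: 2266-02-21
Step: kalendar monthend[]
Result: 2266-02-28
Step: kalendar spanto[d='2266-06-10']
Result: 102
Step: mathcell plus[x='56']
Result: 56
Step: kalendar roll[n='337']
Result: 2267-01-31
Step: kalendar pin[d='1926-06-19']
Result: 1926-06-19


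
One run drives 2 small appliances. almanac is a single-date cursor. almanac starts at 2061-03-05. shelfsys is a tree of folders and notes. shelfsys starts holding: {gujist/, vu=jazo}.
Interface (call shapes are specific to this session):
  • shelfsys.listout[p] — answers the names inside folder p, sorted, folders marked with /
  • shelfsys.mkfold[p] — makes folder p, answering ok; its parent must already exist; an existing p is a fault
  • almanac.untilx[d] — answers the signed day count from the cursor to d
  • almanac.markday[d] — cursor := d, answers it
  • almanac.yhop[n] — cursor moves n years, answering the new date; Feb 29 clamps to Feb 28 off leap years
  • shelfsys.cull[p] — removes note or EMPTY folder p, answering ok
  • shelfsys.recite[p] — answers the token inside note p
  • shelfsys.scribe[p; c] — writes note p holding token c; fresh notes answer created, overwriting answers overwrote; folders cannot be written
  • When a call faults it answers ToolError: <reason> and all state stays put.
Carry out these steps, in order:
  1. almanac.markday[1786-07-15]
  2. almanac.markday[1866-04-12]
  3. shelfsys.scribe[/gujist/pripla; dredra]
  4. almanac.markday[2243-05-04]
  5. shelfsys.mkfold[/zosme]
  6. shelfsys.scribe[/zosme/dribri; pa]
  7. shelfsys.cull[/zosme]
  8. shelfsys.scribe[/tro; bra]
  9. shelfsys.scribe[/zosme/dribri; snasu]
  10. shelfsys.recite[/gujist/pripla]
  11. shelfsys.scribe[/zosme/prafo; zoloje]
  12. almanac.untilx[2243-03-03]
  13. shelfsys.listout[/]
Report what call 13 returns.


Answer: [gujist/, tro, vu, zosme/]

Derivation:
Do: almanac.markday[1786-07-15]
See: 1786-07-15
Do: almanac.markday[1866-04-12]
See: 1866-04-12
Do: shelfsys.scribe[/gujist/pripla; dredra]
See: created
Do: almanac.markday[2243-05-04]
See: 2243-05-04
Do: shelfsys.mkfold[/zosme]
See: ok
Do: shelfsys.scribe[/zosme/dribri; pa]
See: created
Do: shelfsys.cull[/zosme]
See: ToolError: not empty
Do: shelfsys.scribe[/tro; bra]
See: created
Do: shelfsys.scribe[/zosme/dribri; snasu]
See: overwrote
Do: shelfsys.recite[/gujist/pripla]
See: dredra
Do: shelfsys.scribe[/zosme/prafo; zoloje]
See: created
Do: almanac.untilx[2243-03-03]
See: -62
Do: shelfsys.listout[/]
See: [gujist/, tro, vu, zosme/]


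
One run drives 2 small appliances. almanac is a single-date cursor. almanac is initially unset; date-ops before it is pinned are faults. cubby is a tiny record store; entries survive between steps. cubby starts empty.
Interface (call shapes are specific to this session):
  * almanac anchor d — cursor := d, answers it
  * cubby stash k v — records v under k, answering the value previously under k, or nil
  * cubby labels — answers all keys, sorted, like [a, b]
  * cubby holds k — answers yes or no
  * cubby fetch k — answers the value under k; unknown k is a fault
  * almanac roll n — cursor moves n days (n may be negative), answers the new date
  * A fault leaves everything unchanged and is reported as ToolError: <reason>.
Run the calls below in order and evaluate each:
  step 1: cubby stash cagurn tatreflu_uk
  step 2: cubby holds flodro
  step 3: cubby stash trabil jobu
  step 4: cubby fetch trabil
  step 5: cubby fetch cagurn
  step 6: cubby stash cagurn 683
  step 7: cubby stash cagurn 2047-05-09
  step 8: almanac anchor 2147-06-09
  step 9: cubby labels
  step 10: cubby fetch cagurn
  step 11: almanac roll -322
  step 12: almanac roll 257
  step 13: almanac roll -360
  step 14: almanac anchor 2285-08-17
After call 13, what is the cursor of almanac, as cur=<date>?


Calling cubby stash(k: cagurn, v: tatreflu_uk), — result: nil.
I try cubby holds(k: flodro), — result: no.
I invoke cubby stash(k: trabil, v: jobu), and get nil.
Next I call cubby fetch(k: trabil), → jobu.
Calling cubby fetch(k: cagurn), and observe tatreflu_uk.
I use cubby stash(k: cagurn, v: 683), and observe tatreflu_uk.
I use cubby stash(k: cagurn, v: 2047-05-09), — result: 683.
Next I call almanac anchor(d: 2147-06-09), — result: 2147-06-09.
I use cubby labels(), → [cagurn, trabil].
Calling cubby fetch(k: cagurn), and observe 2047-05-09.
I try almanac roll(n: -322), and get 2146-07-22.
Invoking almanac roll(n: 257): 2147-04-05.
Next I call almanac roll(n: -360), which returns 2146-04-10.
Invoking almanac anchor(d: 2285-08-17), — result: 2285-08-17.

Answer: cur=2146-04-10


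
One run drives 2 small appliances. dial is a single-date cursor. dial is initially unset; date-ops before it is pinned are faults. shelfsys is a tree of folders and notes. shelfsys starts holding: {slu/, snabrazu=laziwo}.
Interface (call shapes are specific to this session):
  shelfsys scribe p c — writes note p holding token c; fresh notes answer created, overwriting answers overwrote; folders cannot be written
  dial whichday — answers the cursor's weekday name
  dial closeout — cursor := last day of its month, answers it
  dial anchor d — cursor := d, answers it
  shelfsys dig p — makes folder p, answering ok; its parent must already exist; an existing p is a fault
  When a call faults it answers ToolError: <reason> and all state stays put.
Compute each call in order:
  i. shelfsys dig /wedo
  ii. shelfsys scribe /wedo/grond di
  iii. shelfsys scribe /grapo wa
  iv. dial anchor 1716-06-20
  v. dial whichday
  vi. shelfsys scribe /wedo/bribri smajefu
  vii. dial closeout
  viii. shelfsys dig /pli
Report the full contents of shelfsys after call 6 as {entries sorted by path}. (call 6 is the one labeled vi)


Answer: {grapo=wa, slu/, snabrazu=laziwo, wedo/, wedo/bribri=smajefu, wedo/grond=di}

Derivation:
-> shelfsys dig(p='/wedo')
<- ok
-> shelfsys scribe(p='/wedo/grond', c='di')
<- created
-> shelfsys scribe(p='/grapo', c='wa')
<- created
-> dial anchor(d='1716-06-20')
<- 1716-06-20
-> dial whichday()
<- Saturday
-> shelfsys scribe(p='/wedo/bribri', c='smajefu')
<- created
-> dial closeout()
<- 1716-06-30
-> shelfsys dig(p='/pli')
<- ok


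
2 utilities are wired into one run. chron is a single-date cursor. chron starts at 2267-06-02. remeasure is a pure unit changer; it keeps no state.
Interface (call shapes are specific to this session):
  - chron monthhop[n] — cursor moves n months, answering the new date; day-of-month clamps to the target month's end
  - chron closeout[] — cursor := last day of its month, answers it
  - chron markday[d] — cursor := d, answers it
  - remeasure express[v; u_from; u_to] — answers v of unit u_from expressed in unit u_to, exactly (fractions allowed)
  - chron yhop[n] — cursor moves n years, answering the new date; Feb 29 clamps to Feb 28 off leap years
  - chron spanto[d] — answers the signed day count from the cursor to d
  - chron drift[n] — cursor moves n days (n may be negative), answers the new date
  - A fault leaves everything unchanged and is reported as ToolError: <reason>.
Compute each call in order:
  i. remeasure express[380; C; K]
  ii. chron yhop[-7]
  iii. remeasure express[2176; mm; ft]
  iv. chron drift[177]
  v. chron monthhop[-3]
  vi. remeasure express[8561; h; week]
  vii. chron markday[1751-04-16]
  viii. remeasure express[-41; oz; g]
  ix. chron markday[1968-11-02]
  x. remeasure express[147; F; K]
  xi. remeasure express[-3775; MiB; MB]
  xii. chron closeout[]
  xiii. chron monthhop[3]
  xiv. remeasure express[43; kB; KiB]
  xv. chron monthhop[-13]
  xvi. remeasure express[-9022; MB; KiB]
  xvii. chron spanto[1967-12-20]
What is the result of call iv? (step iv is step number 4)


I invoke remeasure express passing 380, C, K, and get 13063/20.
I run chron yhop passing -7, and get 2260-06-02.
I call remeasure express passing 2176, mm, ft, — result: 2720/381.
I invoke chron drift passing 177, → 2260-11-26.
I try chron monthhop passing -3, → 2260-08-26.
I invoke remeasure express passing 8561, h, week, and observe 1223/24.
Calling chron markday passing 1751-04-16, and observe 1751-04-16.
Now I run remeasure express passing -41, oz, g, and see -1859728717/1600000.
Now I run chron markday passing 1968-11-02, yielding 1968-11-02.
Calling remeasure express passing 147, F, K: 60667/180.
Using remeasure express passing -3775, MiB, MB, and get -2473984/625.
I invoke chron closeout(), yielding 1968-11-30.
Next I call chron monthhop passing 3, → 1969-02-28.
Then remeasure express passing 43, kB, KiB: 5375/128.
I invoke chron monthhop passing -13, and get 1968-01-28.
Using remeasure express passing -9022, MB, KiB, which returns -70484375/8.
I use chron spanto passing 1967-12-20, → -39.

Answer: 2260-11-26


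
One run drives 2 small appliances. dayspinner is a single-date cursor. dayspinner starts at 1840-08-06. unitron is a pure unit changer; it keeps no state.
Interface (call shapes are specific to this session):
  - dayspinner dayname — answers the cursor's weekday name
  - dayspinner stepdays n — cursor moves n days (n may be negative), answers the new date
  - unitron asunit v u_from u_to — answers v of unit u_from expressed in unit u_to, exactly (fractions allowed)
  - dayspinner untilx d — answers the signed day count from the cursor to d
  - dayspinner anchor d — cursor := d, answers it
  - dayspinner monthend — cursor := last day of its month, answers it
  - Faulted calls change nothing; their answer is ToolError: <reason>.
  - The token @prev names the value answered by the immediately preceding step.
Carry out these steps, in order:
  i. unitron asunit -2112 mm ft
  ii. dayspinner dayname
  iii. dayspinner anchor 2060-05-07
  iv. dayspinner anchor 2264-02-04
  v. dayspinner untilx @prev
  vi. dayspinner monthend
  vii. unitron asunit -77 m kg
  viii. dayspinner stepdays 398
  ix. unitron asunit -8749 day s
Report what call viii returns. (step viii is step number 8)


Answer: 2265-04-02

Derivation:
→ unitron asunit(v: -2112, u_from: mm, u_to: ft)
← -880/127
→ dayspinner dayname()
← Thursday
→ dayspinner anchor(d: 2060-05-07)
← 2060-05-07
→ dayspinner anchor(d: 2264-02-04)
← 2264-02-04
→ dayspinner untilx(d: @prev)
← 0
→ dayspinner monthend()
← 2264-02-29
→ unitron asunit(v: -77, u_from: m, u_to: kg)
← ToolError: incompatible units
→ dayspinner stepdays(n: 398)
← 2265-04-02
→ unitron asunit(v: -8749, u_from: day, u_to: s)
← -755913600


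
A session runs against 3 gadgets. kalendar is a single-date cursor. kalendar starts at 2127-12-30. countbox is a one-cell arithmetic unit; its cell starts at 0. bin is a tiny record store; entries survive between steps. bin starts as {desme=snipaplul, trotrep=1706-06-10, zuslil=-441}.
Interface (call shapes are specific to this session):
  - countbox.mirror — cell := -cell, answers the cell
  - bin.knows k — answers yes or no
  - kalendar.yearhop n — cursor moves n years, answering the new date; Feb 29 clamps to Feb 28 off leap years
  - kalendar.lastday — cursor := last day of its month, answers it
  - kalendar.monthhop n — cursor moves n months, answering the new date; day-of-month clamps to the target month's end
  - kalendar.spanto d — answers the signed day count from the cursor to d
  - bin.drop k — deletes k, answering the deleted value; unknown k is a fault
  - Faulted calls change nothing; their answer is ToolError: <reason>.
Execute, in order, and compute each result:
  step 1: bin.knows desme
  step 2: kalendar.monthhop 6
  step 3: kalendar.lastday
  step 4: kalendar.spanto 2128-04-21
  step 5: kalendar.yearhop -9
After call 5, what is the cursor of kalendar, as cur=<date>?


Answer: cur=2119-06-30

Derivation:
·→ knows(k='desme')
·← yes
·→ monthhop(n='6')
·← 2128-06-30
·→ lastday()
·← 2128-06-30
·→ spanto(d='2128-04-21')
·← -70
·→ yearhop(n='-9')
·← 2119-06-30


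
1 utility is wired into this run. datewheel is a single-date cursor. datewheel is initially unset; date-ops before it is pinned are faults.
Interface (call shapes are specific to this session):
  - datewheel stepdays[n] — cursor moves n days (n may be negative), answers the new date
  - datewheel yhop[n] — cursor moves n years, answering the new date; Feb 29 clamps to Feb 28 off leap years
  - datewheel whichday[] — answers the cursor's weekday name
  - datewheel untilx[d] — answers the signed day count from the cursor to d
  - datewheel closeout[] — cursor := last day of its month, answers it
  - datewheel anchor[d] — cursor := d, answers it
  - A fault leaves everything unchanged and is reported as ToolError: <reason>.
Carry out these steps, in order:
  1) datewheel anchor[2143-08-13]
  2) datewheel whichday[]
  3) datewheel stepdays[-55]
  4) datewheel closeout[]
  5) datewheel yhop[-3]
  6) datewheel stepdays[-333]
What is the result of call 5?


> datewheel anchor d=2143-08-13
  2143-08-13
> datewheel whichday
  Tuesday
> datewheel stepdays n=-55
  2143-06-19
> datewheel closeout
  2143-06-30
> datewheel yhop n=-3
  2140-06-30
> datewheel stepdays n=-333
  2139-08-02

Answer: 2140-06-30


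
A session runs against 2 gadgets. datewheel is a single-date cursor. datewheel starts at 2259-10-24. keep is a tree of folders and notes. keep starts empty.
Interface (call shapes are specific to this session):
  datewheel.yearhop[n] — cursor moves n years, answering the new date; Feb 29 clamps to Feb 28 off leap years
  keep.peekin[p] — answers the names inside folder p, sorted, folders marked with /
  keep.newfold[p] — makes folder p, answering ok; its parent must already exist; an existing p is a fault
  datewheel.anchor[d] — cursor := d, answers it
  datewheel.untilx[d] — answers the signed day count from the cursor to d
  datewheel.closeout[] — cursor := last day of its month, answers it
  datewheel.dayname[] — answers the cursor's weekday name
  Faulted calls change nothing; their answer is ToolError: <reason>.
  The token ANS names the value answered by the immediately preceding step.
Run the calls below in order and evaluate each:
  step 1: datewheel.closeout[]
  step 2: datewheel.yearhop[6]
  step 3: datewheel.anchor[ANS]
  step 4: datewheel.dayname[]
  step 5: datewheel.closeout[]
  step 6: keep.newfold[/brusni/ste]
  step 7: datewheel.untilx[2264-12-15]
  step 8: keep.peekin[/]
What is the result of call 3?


·→ closeout()
·← 2259-10-31
·→ yearhop(n→6)
·← 2265-10-31
·→ anchor(d→ANS)
·← 2265-10-31
·→ dayname()
·← Tuesday
·→ closeout()
·← 2265-10-31
·→ newfold(p→/brusni/ste)
·← ToolError: no parent
·→ untilx(d→2264-12-15)
·← -320
·→ peekin(p→/)
·← []

Answer: 2265-10-31


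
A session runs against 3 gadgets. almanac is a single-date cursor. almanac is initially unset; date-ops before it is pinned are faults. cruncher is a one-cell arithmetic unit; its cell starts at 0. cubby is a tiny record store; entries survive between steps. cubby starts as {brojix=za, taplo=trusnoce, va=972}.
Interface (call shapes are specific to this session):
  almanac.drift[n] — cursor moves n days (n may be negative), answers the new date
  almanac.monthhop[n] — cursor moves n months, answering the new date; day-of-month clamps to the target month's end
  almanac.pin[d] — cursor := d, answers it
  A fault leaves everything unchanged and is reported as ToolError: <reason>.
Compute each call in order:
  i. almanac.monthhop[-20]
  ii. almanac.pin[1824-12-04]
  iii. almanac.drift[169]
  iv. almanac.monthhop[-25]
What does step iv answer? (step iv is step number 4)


Answer: 1823-04-22

Derivation:
→ monthhop(n=-20)
← ToolError: no date set
→ pin(d=1824-12-04)
← 1824-12-04
→ drift(n=169)
← 1825-05-22
→ monthhop(n=-25)
← 1823-04-22


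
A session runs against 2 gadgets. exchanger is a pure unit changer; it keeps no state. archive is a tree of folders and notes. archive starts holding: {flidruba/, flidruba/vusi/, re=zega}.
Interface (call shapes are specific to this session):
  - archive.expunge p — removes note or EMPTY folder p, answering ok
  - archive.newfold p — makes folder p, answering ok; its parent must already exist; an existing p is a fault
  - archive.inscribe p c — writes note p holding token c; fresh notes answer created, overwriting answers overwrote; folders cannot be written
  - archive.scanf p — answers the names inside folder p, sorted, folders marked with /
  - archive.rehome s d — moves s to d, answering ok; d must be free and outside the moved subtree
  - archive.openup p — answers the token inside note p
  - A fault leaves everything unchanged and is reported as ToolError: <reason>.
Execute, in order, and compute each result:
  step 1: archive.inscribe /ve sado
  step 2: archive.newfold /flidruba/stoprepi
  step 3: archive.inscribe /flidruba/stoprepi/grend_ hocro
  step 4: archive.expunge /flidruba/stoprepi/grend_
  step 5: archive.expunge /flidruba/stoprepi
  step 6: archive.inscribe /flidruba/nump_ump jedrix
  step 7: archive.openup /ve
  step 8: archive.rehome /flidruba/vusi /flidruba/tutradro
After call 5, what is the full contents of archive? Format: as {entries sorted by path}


Answer: {flidruba/, flidruba/vusi/, re=zega, ve=sado}

Derivation:
>>> inscribe p: /ve c: sado
:: created
>>> newfold p: /flidruba/stoprepi
:: ok
>>> inscribe p: /flidruba/stoprepi/grend_ c: hocro
:: created
>>> expunge p: /flidruba/stoprepi/grend_
:: ok
>>> expunge p: /flidruba/stoprepi
:: ok
>>> inscribe p: /flidruba/nump_ump c: jedrix
:: created
>>> openup p: /ve
:: sado
>>> rehome s: /flidruba/vusi d: /flidruba/tutradro
:: ok


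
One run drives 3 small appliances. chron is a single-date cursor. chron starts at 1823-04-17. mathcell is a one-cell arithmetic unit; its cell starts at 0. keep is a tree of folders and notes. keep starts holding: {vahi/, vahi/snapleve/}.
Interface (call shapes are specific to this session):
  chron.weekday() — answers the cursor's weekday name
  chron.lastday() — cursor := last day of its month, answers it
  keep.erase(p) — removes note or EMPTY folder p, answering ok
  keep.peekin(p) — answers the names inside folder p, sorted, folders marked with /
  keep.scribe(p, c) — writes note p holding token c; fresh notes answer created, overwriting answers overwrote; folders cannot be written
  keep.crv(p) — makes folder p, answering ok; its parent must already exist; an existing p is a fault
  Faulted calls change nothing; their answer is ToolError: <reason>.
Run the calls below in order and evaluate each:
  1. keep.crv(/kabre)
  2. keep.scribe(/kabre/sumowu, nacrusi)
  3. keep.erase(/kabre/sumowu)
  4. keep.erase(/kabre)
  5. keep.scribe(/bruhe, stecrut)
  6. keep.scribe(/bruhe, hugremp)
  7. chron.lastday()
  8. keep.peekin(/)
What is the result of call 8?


·→ keep.crv(p: /kabre)
·← ok
·→ keep.scribe(p: /kabre/sumowu, c: nacrusi)
·← created
·→ keep.erase(p: /kabre/sumowu)
·← ok
·→ keep.erase(p: /kabre)
·← ok
·→ keep.scribe(p: /bruhe, c: stecrut)
·← created
·→ keep.scribe(p: /bruhe, c: hugremp)
·← overwrote
·→ chron.lastday()
·← 1823-04-30
·→ keep.peekin(p: /)
·← [bruhe, vahi/]

Answer: [bruhe, vahi/]


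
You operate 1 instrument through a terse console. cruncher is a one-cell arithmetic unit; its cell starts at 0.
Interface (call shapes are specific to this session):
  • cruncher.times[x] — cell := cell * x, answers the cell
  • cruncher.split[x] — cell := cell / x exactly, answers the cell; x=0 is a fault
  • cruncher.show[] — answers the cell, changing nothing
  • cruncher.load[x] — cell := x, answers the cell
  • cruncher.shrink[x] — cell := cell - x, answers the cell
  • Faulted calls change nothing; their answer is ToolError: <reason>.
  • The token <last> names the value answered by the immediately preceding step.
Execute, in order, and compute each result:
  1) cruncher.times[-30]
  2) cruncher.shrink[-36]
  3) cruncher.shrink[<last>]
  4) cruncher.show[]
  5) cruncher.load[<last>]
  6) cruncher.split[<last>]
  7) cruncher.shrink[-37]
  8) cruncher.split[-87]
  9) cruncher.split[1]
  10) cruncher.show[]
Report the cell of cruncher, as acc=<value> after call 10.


-- times(-30) => 0
-- shrink(-36) => 36
-- shrink(<last>) => 0
-- show() => 0
-- load(<last>) => 0
-- split(<last>) => ToolError: division by zero
-- shrink(-37) => 37
-- split(-87) => -37/87
-- split(1) => -37/87
-- show() => -37/87

Answer: acc=-37/87


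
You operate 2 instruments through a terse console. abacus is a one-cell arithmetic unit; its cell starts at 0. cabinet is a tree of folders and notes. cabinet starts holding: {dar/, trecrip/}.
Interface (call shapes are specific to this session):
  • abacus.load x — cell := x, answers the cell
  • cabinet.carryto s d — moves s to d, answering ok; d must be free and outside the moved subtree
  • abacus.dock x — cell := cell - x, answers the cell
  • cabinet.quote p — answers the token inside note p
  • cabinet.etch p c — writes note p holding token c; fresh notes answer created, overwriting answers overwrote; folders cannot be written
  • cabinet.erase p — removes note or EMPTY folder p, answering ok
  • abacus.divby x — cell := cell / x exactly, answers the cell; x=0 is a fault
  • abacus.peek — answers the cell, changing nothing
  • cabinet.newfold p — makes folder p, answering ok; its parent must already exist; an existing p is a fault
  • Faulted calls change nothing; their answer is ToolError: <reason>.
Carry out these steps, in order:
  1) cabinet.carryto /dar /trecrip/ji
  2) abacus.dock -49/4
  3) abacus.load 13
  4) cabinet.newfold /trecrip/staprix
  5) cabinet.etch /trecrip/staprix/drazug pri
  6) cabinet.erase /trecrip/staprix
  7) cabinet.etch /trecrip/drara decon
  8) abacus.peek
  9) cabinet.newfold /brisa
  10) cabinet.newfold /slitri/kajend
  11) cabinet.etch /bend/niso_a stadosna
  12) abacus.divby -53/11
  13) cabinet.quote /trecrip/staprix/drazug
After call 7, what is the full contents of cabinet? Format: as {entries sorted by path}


Answer: {trecrip/, trecrip/drara=decon, trecrip/ji/, trecrip/staprix/, trecrip/staprix/drazug=pri}

Derivation:
>>> carryto /dar /trecrip/ji
:: ok
>>> dock -49/4
:: 49/4
>>> load 13
:: 13
>>> newfold /trecrip/staprix
:: ok
>>> etch /trecrip/staprix/drazug pri
:: created
>>> erase /trecrip/staprix
:: ToolError: not empty
>>> etch /trecrip/drara decon
:: created
>>> peek
:: 13
>>> newfold /brisa
:: ok
>>> newfold /slitri/kajend
:: ToolError: no parent
>>> etch /bend/niso_a stadosna
:: ToolError: no parent
>>> divby -53/11
:: -143/53
>>> quote /trecrip/staprix/drazug
:: pri


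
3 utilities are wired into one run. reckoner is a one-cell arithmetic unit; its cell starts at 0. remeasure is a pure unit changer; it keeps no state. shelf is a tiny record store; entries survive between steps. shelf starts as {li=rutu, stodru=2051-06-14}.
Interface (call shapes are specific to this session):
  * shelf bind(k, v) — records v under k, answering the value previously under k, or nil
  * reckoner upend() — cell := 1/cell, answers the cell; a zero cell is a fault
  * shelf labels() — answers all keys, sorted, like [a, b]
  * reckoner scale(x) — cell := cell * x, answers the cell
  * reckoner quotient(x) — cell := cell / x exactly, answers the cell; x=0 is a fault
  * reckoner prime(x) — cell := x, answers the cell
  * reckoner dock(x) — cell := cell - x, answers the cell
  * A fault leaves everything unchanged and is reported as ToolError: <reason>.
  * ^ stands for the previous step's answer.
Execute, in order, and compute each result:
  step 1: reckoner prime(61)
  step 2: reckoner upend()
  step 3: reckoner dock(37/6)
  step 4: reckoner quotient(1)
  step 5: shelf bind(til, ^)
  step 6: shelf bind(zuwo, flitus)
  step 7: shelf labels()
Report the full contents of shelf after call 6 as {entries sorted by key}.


-> reckoner prime(61)
<- 61
-> reckoner upend()
<- 1/61
-> reckoner dock(37/6)
<- -2251/366
-> reckoner quotient(1)
<- -2251/366
-> shelf bind(til, ^)
<- nil
-> shelf bind(zuwo, flitus)
<- nil
-> shelf labels()
<- [li, stodru, til, zuwo]

Answer: {li=rutu, stodru=2051-06-14, til=-2251/366, zuwo=flitus}


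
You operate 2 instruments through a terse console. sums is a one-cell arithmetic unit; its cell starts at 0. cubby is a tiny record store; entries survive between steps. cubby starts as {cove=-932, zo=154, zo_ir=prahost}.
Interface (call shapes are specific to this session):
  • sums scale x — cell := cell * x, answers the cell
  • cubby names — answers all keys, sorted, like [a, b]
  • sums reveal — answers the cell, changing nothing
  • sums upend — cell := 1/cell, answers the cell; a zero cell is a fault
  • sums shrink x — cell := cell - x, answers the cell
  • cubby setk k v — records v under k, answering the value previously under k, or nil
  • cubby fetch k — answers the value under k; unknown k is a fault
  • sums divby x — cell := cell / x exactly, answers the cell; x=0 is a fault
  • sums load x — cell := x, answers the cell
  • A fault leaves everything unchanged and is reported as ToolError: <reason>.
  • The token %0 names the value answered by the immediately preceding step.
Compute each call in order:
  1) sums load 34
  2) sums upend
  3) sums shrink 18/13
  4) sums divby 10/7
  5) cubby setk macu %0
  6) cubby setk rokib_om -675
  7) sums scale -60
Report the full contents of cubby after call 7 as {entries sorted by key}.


[in] sums load x=34
[out] 34
[in] sums upend
[out] 1/34
[in] sums shrink x=18/13
[out] -599/442
[in] sums divby x=10/7
[out] -4193/4420
[in] cubby setk k=macu v=%0
[out] nil
[in] cubby setk k=rokib_om v=-675
[out] nil
[in] sums scale x=-60
[out] 12579/221

Answer: {cove=-932, macu=-4193/4420, rokib_om=-675, zo=154, zo_ir=prahost}


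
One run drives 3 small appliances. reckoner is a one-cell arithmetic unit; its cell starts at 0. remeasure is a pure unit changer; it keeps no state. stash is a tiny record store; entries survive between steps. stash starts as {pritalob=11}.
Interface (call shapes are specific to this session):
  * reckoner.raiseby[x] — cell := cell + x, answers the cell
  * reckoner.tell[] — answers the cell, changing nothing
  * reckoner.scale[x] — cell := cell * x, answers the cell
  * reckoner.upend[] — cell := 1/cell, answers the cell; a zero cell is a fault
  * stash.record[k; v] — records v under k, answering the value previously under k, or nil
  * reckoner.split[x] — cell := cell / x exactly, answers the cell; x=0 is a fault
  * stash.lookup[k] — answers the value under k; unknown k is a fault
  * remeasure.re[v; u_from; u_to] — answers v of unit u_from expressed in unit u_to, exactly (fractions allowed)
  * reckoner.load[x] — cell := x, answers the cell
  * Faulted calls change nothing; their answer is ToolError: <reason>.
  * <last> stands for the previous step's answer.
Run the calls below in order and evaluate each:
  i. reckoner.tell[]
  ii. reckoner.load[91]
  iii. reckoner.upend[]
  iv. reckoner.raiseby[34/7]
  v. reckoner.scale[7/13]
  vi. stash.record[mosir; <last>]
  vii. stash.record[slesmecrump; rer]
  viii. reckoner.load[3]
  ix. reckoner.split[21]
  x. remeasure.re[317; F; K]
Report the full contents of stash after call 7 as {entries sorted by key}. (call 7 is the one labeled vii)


Answer: {mosir=443/169, pritalob=11, slesmecrump=rer}

Derivation:
>> tell()
<< 0
>> load(91)
<< 91
>> upend()
<< 1/91
>> raiseby(34/7)
<< 443/91
>> scale(7/13)
<< 443/169
>> record(mosir, <last>)
<< nil
>> record(slesmecrump, rer)
<< nil
>> load(3)
<< 3
>> split(21)
<< 1/7
>> re(317, F, K)
<< 25889/60


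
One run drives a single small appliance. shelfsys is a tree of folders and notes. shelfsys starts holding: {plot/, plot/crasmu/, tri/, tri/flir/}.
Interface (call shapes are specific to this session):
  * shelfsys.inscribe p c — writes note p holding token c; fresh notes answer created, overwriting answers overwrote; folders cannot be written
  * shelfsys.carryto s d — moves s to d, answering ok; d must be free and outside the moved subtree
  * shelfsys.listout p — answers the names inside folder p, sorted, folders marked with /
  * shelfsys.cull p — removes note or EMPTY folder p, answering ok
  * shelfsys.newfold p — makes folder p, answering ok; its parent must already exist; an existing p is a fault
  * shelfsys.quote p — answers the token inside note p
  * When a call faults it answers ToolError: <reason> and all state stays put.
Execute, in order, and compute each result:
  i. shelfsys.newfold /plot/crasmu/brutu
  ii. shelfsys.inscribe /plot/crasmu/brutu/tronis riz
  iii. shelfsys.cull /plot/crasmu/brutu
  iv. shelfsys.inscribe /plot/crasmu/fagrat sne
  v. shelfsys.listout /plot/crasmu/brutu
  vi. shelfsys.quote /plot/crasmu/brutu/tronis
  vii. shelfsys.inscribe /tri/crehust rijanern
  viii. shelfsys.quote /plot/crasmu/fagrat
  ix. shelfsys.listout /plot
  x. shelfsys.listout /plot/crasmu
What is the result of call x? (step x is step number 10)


% shelfsys.newfold p=/plot/crasmu/brutu
  ok
% shelfsys.inscribe p=/plot/crasmu/brutu/tronis c=riz
  created
% shelfsys.cull p=/plot/crasmu/brutu
  ToolError: not empty
% shelfsys.inscribe p=/plot/crasmu/fagrat c=sne
  created
% shelfsys.listout p=/plot/crasmu/brutu
  [tronis]
% shelfsys.quote p=/plot/crasmu/brutu/tronis
  riz
% shelfsys.inscribe p=/tri/crehust c=rijanern
  created
% shelfsys.quote p=/plot/crasmu/fagrat
  sne
% shelfsys.listout p=/plot
  [crasmu/]
% shelfsys.listout p=/plot/crasmu
  [brutu/, fagrat]

Answer: [brutu/, fagrat]
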